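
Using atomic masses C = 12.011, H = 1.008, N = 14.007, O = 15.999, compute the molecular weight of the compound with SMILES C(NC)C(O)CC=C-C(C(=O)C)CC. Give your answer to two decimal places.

199.29

Molecular formula: C11H21NO2.
M = 11×12.011 + 21×1.008 + 1×14.007 + 2×15.999 = 199.29 g/mol.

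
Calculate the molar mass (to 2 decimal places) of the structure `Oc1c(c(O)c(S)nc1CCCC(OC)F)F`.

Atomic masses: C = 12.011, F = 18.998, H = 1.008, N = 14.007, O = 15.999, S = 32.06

Molecular formula: C10H13F2NO3S.
M = 10×12.011 + 2×18.998 + 13×1.008 + 1×14.007 + 3×15.999 + 1×32.06 = 265.27 g/mol.

265.27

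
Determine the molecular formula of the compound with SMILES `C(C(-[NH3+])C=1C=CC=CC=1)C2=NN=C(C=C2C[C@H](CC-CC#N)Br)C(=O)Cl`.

Heavy atoms from the SMILES: 1 Br, 19 C, 1 Cl, 4 N, 1 O.
Implicit hydrogens by atom environment:
  6 × C (aromatic): 1 H each → 6
  5 × C: 2 H each → 10
  4 × C (aromatic): no H
  2 × C: 1 H each → 2
  2 × C: no H
  2 × N (aromatic): no H
  1 × Br: no H
  1 × Cl: no H
  1 × N (charge +1): 3 H
  1 × N: no H
  1 × O: no H
  Total hydrogens = 21.
Net charge +1.
Molecular formula: C19H21BrClN4O+

C19H21BrClN4O+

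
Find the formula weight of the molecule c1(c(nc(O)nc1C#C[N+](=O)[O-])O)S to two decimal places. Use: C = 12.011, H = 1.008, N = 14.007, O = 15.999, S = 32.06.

Molecular formula: C6H3N3O4S.
M = 6×12.011 + 3×1.008 + 3×14.007 + 4×15.999 + 1×32.06 = 213.17 g/mol.

213.17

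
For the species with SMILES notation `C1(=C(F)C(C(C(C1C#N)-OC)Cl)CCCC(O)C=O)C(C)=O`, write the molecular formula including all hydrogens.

Heavy atoms from the SMILES: 15 C, 1 Cl, 1 F, 1 N, 4 O.
Implicit hydrogens by atom environment:
  6 × C: 1 H each → 6
  4 × C: no H
  3 × C: 2 H each → 6
  3 × O: no H
  2 × C: 3 H each → 6
  1 × Cl: no H
  1 × F: no H
  1 × N: no H
  1 × O: 1 H
  Total hydrogens = 19.
Molecular formula: C15H19ClFNO4

C15H19ClFNO4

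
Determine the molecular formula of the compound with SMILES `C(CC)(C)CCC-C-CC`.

Heavy atoms from the SMILES: 10 C.
Implicit hydrogens by atom environment:
  6 × C: 2 H each → 12
  3 × C: 3 H each → 9
  1 × C: 1 H
  Total hydrogens = 22.
Molecular formula: C10H22

C10H22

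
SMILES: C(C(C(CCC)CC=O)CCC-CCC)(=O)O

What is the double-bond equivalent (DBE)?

2

Molecular formula from the SMILES: C14H26O3.
DoU = (2C + 2 + N − H − X)/2 = (2·14 + 2 + 0 − 26 − 0)/2 = 4/2 = 2.
(Structurally: 0 ring(s) + 2 π bond(s) = 2.)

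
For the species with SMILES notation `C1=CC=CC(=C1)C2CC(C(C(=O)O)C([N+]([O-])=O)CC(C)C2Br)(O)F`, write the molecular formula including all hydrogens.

Heavy atoms from the SMILES: 1 Br, 16 C, 1 F, 1 N, 5 O.
Implicit hydrogens by atom environment:
  5 × C: 1 H each → 5
  5 × C (aromatic): 1 H each → 5
  2 × C: 2 H each → 4
  2 × C: no H
  2 × O: 1 H each → 2
  2 × O: no H
  1 × Br: no H
  1 × C: 3 H
  1 × C (aromatic): no H
  1 × F: no H
  1 × N (charge +1): no H
  1 × O (charge -1): no H
  Total hydrogens = 19.
Molecular formula: C16H19BrFNO5

C16H19BrFNO5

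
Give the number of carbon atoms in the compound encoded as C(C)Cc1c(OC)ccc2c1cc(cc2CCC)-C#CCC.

The symbol for carbon appears 21 times in the SMILES. Lowercase c denotes aromatic carbon and counts toward C.

21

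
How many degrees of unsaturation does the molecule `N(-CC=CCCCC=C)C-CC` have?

2

Molecular formula from the SMILES: C11H21N.
DoU = (2C + 2 + N − H − X)/2 = (2·11 + 2 + 1 − 21 − 0)/2 = 4/2 = 2.
(Structurally: 0 ring(s) + 2 π bond(s) = 2.)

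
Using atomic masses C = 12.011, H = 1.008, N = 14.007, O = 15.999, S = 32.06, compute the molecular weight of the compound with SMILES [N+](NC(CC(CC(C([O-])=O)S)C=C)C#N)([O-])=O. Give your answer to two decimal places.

258.27

Molecular formula: C9H12N3O4S-.
M = 9×12.011 + 12×1.008 + 3×14.007 + 4×15.999 + 1×32.06 = 258.27 g/mol.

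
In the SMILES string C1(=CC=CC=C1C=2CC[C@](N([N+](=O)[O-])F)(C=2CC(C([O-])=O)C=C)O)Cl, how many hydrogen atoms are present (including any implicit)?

Hydrogens are implicit in SMILES; fill each atom to its normal valence:
  4 × C: 2 H each → 8
  4 × C (aromatic): 1 H each → 4
  4 × C: no H
  2 × C: 1 H each → 2
  2 × C (aromatic): no H
  2 × O: no H
  2 × O (charge -1): no H
  1 × Cl: no H
  1 × F: no H
  1 × N: no H
  1 × N (charge +1): no H
  1 × O: 1 H
  Total hydrogens = 15.

15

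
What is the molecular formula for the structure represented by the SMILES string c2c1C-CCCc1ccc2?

C10H12

Heavy atoms from the SMILES: 10 C.
Implicit hydrogens by atom environment:
  4 × C: 2 H each → 8
  4 × C (aromatic): 1 H each → 4
  2 × C (aromatic): no H
  Total hydrogens = 12.
Molecular formula: C10H12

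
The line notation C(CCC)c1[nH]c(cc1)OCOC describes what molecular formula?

Heavy atoms from the SMILES: 10 C, 1 N, 2 O.
Implicit hydrogens by atom environment:
  4 × C: 2 H each → 8
  2 × C: 3 H each → 6
  2 × C (aromatic): 1 H each → 2
  2 × C (aromatic): no H
  2 × O: no H
  1 × N (aromatic): 1 H
  Total hydrogens = 17.
Molecular formula: C10H17NO2

C10H17NO2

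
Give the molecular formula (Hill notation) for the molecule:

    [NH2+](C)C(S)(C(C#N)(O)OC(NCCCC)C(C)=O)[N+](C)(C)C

[C14H30N4O3S]2+

Heavy atoms from the SMILES: 14 C, 4 N, 3 O, 1 S.
Implicit hydrogens by atom environment:
  6 × C: 3 H each → 18
  4 × C: no H
  3 × C: 2 H each → 6
  2 × O: no H
  1 × C: 1 H
  1 × N (charge +1): 2 H
  1 × N: 1 H
  1 × N (charge +1): no H
  1 × N: no H
  1 × O: 1 H
  1 × S: 1 H
  Total hydrogens = 30.
Net charge +2.
Molecular formula: [C14H30N4O3S]2+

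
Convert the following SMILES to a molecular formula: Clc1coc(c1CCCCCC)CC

Heavy atoms from the SMILES: 12 C, 1 Cl, 1 O.
Implicit hydrogens by atom environment:
  6 × C: 2 H each → 12
  3 × C (aromatic): no H
  2 × C: 3 H each → 6
  1 × C (aromatic): 1 H
  1 × Cl: no H
  1 × O (aromatic): no H
  Total hydrogens = 19.
Molecular formula: C12H19ClO

C12H19ClO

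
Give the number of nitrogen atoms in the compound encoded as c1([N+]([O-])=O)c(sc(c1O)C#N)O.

The symbol for nitrogen appears 2 times in the SMILES.

2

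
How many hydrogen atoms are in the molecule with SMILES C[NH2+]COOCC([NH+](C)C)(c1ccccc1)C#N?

21

Hydrogens are implicit in SMILES; fill each atom to its normal valence:
  5 × C (aromatic): 1 H each → 5
  3 × C: 3 H each → 9
  2 × C: 2 H each → 4
  2 × C: no H
  2 × O: no H
  1 × C (aromatic): no H
  1 × N (charge +1): 2 H
  1 × N (charge +1): 1 H
  1 × N: no H
  Total hydrogens = 21.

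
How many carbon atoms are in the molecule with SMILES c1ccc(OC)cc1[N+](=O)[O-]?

7

The symbol for carbon appears 7 times in the SMILES. Lowercase c denotes aromatic carbon and counts toward C.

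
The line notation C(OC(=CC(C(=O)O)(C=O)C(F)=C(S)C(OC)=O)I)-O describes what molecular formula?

Heavy atoms from the SMILES: 10 C, 1 F, 1 I, 7 O, 1 S.
Implicit hydrogens by atom environment:
  6 × C: no H
  5 × O: no H
  2 × C: 1 H each → 2
  2 × O: 1 H each → 2
  1 × C: 3 H
  1 × C: 2 H
  1 × F: no H
  1 × I: no H
  1 × S: 1 H
  Total hydrogens = 10.
Molecular formula: C10H10FIO7S

C10H10FIO7S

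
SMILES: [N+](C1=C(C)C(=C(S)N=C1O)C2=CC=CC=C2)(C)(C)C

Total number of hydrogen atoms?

19

Hydrogens are implicit in SMILES; fill each atom to its normal valence:
  6 × C (aromatic): no H
  5 × C (aromatic): 1 H each → 5
  4 × C: 3 H each → 12
  1 × N (aromatic): no H
  1 × N (charge +1): no H
  1 × O: 1 H
  1 × S: 1 H
  Total hydrogens = 19.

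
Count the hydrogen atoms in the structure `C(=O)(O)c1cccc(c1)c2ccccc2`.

10

Hydrogens are implicit in SMILES; fill each atom to its normal valence:
  9 × C (aromatic): 1 H each → 9
  3 × C (aromatic): no H
  1 × C: no H
  1 × O: 1 H
  1 × O: no H
  Total hydrogens = 10.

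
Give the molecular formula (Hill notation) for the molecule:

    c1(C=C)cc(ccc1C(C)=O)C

C11H12O

Heavy atoms from the SMILES: 11 C, 1 O.
Implicit hydrogens by atom environment:
  3 × C (aromatic): 1 H each → 3
  3 × C (aromatic): no H
  2 × C: 3 H each → 6
  1 × C: 2 H
  1 × C: 1 H
  1 × C: no H
  1 × O: no H
  Total hydrogens = 12.
Molecular formula: C11H12O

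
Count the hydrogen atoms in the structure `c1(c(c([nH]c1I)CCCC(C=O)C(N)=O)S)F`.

Hydrogens are implicit in SMILES; fill each atom to its normal valence:
  4 × C (aromatic): no H
  3 × C: 2 H each → 6
  2 × C: 1 H each → 2
  2 × O: no H
  1 × C: no H
  1 × F: no H
  1 × I: no H
  1 × N: 2 H
  1 × N (aromatic): 1 H
  1 × S: 1 H
  Total hydrogens = 12.

12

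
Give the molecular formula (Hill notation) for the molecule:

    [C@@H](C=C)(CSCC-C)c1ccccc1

C13H18S

Heavy atoms from the SMILES: 13 C, 1 S.
Implicit hydrogens by atom environment:
  5 × C (aromatic): 1 H each → 5
  4 × C: 2 H each → 8
  2 × C: 1 H each → 2
  1 × C: 3 H
  1 × C (aromatic): no H
  1 × S: no H
  Total hydrogens = 18.
Molecular formula: C13H18S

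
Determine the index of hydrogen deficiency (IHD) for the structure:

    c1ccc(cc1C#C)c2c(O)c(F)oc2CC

Molecular formula from the SMILES: C14H11FO2.
DoU = (2C + 2 + N − H − X)/2 = (2·14 + 2 + 0 − 11 − 1)/2 = 18/2 = 9.
(Structurally: 2 ring(s) + 7 π bond(s) = 9.)

9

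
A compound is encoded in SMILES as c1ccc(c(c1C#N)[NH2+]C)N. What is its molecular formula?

C8H10N3+

Heavy atoms from the SMILES: 8 C, 3 N.
Implicit hydrogens by atom environment:
  3 × C (aromatic): 1 H each → 3
  3 × C (aromatic): no H
  1 × C: 3 H
  1 × C: no H
  1 × N: 2 H
  1 × N (charge +1): 2 H
  1 × N: no H
  Total hydrogens = 10.
Net charge +1.
Molecular formula: C8H10N3+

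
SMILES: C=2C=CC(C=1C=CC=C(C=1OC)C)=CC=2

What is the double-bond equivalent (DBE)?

8

Molecular formula from the SMILES: C14H14O.
DoU = (2C + 2 + N − H − X)/2 = (2·14 + 2 + 0 − 14 − 0)/2 = 16/2 = 8.
(Structurally: 2 ring(s) + 6 π bond(s) = 8.)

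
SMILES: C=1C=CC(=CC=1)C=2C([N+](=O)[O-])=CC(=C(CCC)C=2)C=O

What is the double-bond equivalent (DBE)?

10

Molecular formula from the SMILES: C16H15NO3.
DoU = (2C + 2 + N − H − X)/2 = (2·16 + 2 + 1 − 15 − 0)/2 = 20/2 = 10.
(Structurally: 2 ring(s) + 8 π bond(s) = 10.)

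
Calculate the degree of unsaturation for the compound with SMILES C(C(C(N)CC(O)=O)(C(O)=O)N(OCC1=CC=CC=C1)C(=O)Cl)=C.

8

Molecular formula from the SMILES: C15H17ClN2O6.
DoU = (2C + 2 + N − H − X)/2 = (2·15 + 2 + 2 − 17 − 1)/2 = 16/2 = 8.
(Structurally: 1 ring(s) + 7 π bond(s) = 8.)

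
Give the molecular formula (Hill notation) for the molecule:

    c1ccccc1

C6H6

Heavy atoms from the SMILES: 6 C.
Implicit hydrogens by atom environment:
  6 × C (aromatic): 1 H each → 6
  Total hydrogens = 6.
Molecular formula: C6H6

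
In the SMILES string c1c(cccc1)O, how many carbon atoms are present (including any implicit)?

6

The symbol for carbon appears 6 times in the SMILES. Lowercase c denotes aromatic carbon and counts toward C.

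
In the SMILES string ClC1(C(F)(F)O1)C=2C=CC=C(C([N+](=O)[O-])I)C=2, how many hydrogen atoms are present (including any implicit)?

5

Hydrogens are implicit in SMILES; fill each atom to its normal valence:
  4 × C (aromatic): 1 H each → 4
  2 × C: no H
  2 × C (aromatic): no H
  2 × F: no H
  2 × O: no H
  1 × C: 1 H
  1 × Cl: no H
  1 × I: no H
  1 × N (charge +1): no H
  1 × O (charge -1): no H
  Total hydrogens = 5.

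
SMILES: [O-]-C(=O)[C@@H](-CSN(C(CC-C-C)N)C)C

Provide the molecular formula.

Heavy atoms from the SMILES: 10 C, 2 N, 2 O, 1 S.
Implicit hydrogens by atom environment:
  4 × C: 2 H each → 8
  3 × C: 3 H each → 9
  2 × C: 1 H each → 2
  1 × C: no H
  1 × N: 2 H
  1 × N: no H
  1 × O: no H
  1 × O (charge -1): no H
  1 × S: no H
  Total hydrogens = 21.
Net charge -1.
Molecular formula: C10H21N2O2S-

C10H21N2O2S-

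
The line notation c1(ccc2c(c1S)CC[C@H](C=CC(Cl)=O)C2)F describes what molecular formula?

C13H12ClFOS

Heavy atoms from the SMILES: 13 C, 1 Cl, 1 F, 1 O, 1 S.
Implicit hydrogens by atom environment:
  4 × C (aromatic): no H
  3 × C: 2 H each → 6
  3 × C: 1 H each → 3
  2 × C (aromatic): 1 H each → 2
  1 × C: no H
  1 × Cl: no H
  1 × F: no H
  1 × O: no H
  1 × S: 1 H
  Total hydrogens = 12.
Molecular formula: C13H12ClFOS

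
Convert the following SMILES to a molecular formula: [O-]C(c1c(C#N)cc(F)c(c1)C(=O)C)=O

Heavy atoms from the SMILES: 10 C, 1 F, 1 N, 3 O.
Implicit hydrogens by atom environment:
  4 × C (aromatic): no H
  3 × C: no H
  2 × C (aromatic): 1 H each → 2
  2 × O: no H
  1 × C: 3 H
  1 × F: no H
  1 × N: no H
  1 × O (charge -1): no H
  Total hydrogens = 5.
Net charge -1.
Molecular formula: C10H5FNO3-

C10H5FNO3-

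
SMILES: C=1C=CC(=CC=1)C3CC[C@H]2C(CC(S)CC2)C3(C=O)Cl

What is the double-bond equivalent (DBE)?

7

Molecular formula from the SMILES: C17H21ClOS.
DoU = (2C + 2 + N − H − X)/2 = (2·17 + 2 + 0 − 21 − 1)/2 = 14/2 = 7.
(Structurally: 3 ring(s) + 4 π bond(s) = 7.)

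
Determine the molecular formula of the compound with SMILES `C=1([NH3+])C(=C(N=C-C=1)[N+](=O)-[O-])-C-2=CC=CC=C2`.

C11H10N3O2+

Heavy atoms from the SMILES: 11 C, 3 N, 2 O.
Implicit hydrogens by atom environment:
  7 × C (aromatic): 1 H each → 7
  4 × C (aromatic): no H
  1 × N (charge +1): 3 H
  1 × N (aromatic): no H
  1 × N (charge +1): no H
  1 × O: no H
  1 × O (charge -1): no H
  Total hydrogens = 10.
Net charge +1.
Molecular formula: C11H10N3O2+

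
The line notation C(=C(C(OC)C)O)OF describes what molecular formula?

C5H9FO3

Heavy atoms from the SMILES: 5 C, 1 F, 3 O.
Implicit hydrogens by atom environment:
  2 × C: 3 H each → 6
  2 × C: 1 H each → 2
  2 × O: no H
  1 × C: no H
  1 × F: no H
  1 × O: 1 H
  Total hydrogens = 9.
Molecular formula: C5H9FO3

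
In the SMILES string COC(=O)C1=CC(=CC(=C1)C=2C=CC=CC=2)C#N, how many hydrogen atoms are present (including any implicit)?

Hydrogens are implicit in SMILES; fill each atom to its normal valence:
  8 × C (aromatic): 1 H each → 8
  4 × C (aromatic): no H
  2 × C: no H
  2 × O: no H
  1 × C: 3 H
  1 × N: no H
  Total hydrogens = 11.

11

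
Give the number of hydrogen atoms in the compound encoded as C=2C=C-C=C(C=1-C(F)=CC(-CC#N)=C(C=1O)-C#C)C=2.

Hydrogens are implicit in SMILES; fill each atom to its normal valence:
  6 × C (aromatic): 1 H each → 6
  6 × C (aromatic): no H
  2 × C: no H
  1 × C: 2 H
  1 × C: 1 H
  1 × F: no H
  1 × N: no H
  1 × O: 1 H
  Total hydrogens = 10.

10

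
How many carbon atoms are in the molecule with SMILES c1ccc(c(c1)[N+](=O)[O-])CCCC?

The symbol for carbon appears 10 times in the SMILES. Lowercase c denotes aromatic carbon and counts toward C.

10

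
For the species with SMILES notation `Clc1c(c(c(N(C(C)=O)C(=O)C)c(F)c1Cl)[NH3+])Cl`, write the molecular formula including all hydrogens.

C10H9Cl3FN2O2+

Heavy atoms from the SMILES: 10 C, 3 Cl, 1 F, 2 N, 2 O.
Implicit hydrogens by atom environment:
  6 × C (aromatic): no H
  3 × Cl: no H
  2 × C: 3 H each → 6
  2 × C: no H
  2 × O: no H
  1 × F: no H
  1 × N (charge +1): 3 H
  1 × N: no H
  Total hydrogens = 9.
Net charge +1.
Molecular formula: C10H9Cl3FN2O2+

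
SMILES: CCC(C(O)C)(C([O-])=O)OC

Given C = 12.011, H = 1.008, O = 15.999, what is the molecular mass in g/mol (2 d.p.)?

Molecular formula: C7H13O4-.
M = 7×12.011 + 13×1.008 + 4×15.999 = 161.18 g/mol.

161.18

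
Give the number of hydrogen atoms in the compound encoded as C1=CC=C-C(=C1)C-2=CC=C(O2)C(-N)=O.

Hydrogens are implicit in SMILES; fill each atom to its normal valence:
  7 × C (aromatic): 1 H each → 7
  3 × C (aromatic): no H
  1 × C: no H
  1 × N: 2 H
  1 × O (aromatic): no H
  1 × O: no H
  Total hydrogens = 9.

9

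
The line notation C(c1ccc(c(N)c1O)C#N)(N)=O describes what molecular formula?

C8H7N3O2

Heavy atoms from the SMILES: 8 C, 3 N, 2 O.
Implicit hydrogens by atom environment:
  4 × C (aromatic): no H
  2 × C (aromatic): 1 H each → 2
  2 × C: no H
  2 × N: 2 H each → 4
  1 × N: no H
  1 × O: 1 H
  1 × O: no H
  Total hydrogens = 7.
Molecular formula: C8H7N3O2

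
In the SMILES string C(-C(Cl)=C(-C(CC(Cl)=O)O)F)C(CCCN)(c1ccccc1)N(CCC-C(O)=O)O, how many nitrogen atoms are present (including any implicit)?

The symbol for nitrogen appears 2 times in the SMILES.

2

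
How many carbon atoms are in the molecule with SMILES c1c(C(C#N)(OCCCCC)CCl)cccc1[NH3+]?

The symbol for carbon appears 14 times in the SMILES. Lowercase c denotes aromatic carbon and counts toward C.

14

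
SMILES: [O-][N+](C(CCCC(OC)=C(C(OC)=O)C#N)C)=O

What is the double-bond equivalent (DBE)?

5

Molecular formula from the SMILES: C11H16N2O5.
DoU = (2C + 2 + N − H − X)/2 = (2·11 + 2 + 2 − 16 − 0)/2 = 10/2 = 5.
(Structurally: 0 ring(s) + 5 π bond(s) = 5.)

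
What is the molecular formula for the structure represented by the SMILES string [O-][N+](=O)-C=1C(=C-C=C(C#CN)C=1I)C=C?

C10H7IN2O2

Heavy atoms from the SMILES: 10 C, 1 I, 2 N, 2 O.
Implicit hydrogens by atom environment:
  4 × C (aromatic): no H
  2 × C (aromatic): 1 H each → 2
  2 × C: no H
  1 × C: 2 H
  1 × C: 1 H
  1 × I: no H
  1 × N: 2 H
  1 × N (charge +1): no H
  1 × O: no H
  1 × O (charge -1): no H
  Total hydrogens = 7.
Molecular formula: C10H7IN2O2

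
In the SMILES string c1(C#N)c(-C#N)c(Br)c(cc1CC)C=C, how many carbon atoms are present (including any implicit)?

The symbol for carbon appears 12 times in the SMILES. Lowercase c denotes aromatic carbon and counts toward C.

12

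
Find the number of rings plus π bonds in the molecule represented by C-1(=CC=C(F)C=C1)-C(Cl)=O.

5

Molecular formula from the SMILES: C7H4ClFO.
DoU = (2C + 2 + N − H − X)/2 = (2·7 + 2 + 0 − 4 − 2)/2 = 10/2 = 5.
(Structurally: 1 ring(s) + 4 π bond(s) = 5.)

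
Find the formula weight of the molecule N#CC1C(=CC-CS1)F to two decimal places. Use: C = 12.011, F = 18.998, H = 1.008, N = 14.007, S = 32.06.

143.18

Molecular formula: C6H6FNS.
M = 6×12.011 + 1×18.998 + 6×1.008 + 1×14.007 + 1×32.06 = 143.18 g/mol.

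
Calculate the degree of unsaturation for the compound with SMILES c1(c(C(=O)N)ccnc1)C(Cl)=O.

6

Molecular formula from the SMILES: C7H5ClN2O2.
DoU = (2C + 2 + N − H − X)/2 = (2·7 + 2 + 2 − 5 − 1)/2 = 12/2 = 6.
(Structurally: 1 ring(s) + 5 π bond(s) = 6.)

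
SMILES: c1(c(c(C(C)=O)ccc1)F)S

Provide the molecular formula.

Heavy atoms from the SMILES: 8 C, 1 F, 1 O, 1 S.
Implicit hydrogens by atom environment:
  3 × C (aromatic): 1 H each → 3
  3 × C (aromatic): no H
  1 × C: 3 H
  1 × C: no H
  1 × F: no H
  1 × O: no H
  1 × S: 1 H
  Total hydrogens = 7.
Molecular formula: C8H7FOS

C8H7FOS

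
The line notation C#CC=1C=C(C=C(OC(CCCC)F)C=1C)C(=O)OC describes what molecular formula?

C16H19FO3

Heavy atoms from the SMILES: 16 C, 1 F, 3 O.
Implicit hydrogens by atom environment:
  4 × C (aromatic): no H
  3 × C: 3 H each → 9
  3 × C: 2 H each → 6
  3 × O: no H
  2 × C (aromatic): 1 H each → 2
  2 × C: 1 H each → 2
  2 × C: no H
  1 × F: no H
  Total hydrogens = 19.
Molecular formula: C16H19FO3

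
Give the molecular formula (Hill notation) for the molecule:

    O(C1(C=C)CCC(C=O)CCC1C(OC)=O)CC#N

C14H19NO4

Heavy atoms from the SMILES: 14 C, 1 N, 4 O.
Implicit hydrogens by atom environment:
  6 × C: 2 H each → 12
  4 × C: 1 H each → 4
  4 × O: no H
  3 × C: no H
  1 × C: 3 H
  1 × N: no H
  Total hydrogens = 19.
Molecular formula: C14H19NO4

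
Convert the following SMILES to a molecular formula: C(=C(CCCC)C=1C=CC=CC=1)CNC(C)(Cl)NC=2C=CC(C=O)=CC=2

C22H27ClN2O

Heavy atoms from the SMILES: 22 C, 1 Cl, 2 N, 1 O.
Implicit hydrogens by atom environment:
  9 × C (aromatic): 1 H each → 9
  4 × C: 2 H each → 8
  3 × C (aromatic): no H
  2 × C: 3 H each → 6
  2 × C: 1 H each → 2
  2 × C: no H
  2 × N: 1 H each → 2
  1 × Cl: no H
  1 × O: no H
  Total hydrogens = 27.
Molecular formula: C22H27ClN2O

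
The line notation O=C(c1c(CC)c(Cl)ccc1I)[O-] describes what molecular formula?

Heavy atoms from the SMILES: 9 C, 1 Cl, 1 I, 2 O.
Implicit hydrogens by atom environment:
  4 × C (aromatic): no H
  2 × C (aromatic): 1 H each → 2
  1 × C: 3 H
  1 × C: 2 H
  1 × C: no H
  1 × Cl: no H
  1 × I: no H
  1 × O: no H
  1 × O (charge -1): no H
  Total hydrogens = 7.
Net charge -1.
Molecular formula: C9H7ClIO2-

C9H7ClIO2-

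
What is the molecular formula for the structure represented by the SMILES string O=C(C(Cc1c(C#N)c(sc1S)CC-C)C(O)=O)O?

C12H13NO4S2

Heavy atoms from the SMILES: 12 C, 1 N, 4 O, 2 S.
Implicit hydrogens by atom environment:
  4 × C (aromatic): no H
  3 × C: 2 H each → 6
  3 × C: no H
  2 × O: 1 H each → 2
  2 × O: no H
  1 × C: 3 H
  1 × C: 1 H
  1 × N: no H
  1 × S: 1 H
  1 × S (aromatic): no H
  Total hydrogens = 13.
Molecular formula: C12H13NO4S2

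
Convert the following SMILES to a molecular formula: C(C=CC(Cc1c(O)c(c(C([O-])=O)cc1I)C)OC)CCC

Heavy atoms from the SMILES: 17 C, 1 I, 4 O.
Implicit hydrogens by atom environment:
  5 × C (aromatic): no H
  4 × C: 2 H each → 8
  3 × C: 3 H each → 9
  3 × C: 1 H each → 3
  2 × O: no H
  1 × C (aromatic): 1 H
  1 × C: no H
  1 × I: no H
  1 × O: 1 H
  1 × O (charge -1): no H
  Total hydrogens = 22.
Net charge -1.
Molecular formula: C17H22IO4-

C17H22IO4-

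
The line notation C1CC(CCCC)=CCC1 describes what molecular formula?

Heavy atoms from the SMILES: 10 C.
Implicit hydrogens by atom environment:
  7 × C: 2 H each → 14
  1 × C: 3 H
  1 × C: 1 H
  1 × C: no H
  Total hydrogens = 18.
Molecular formula: C10H18

C10H18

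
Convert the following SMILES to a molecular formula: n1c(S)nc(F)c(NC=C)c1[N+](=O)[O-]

C6H5FN4O2S

Heavy atoms from the SMILES: 6 C, 1 F, 4 N, 2 O, 1 S.
Implicit hydrogens by atom environment:
  4 × C (aromatic): no H
  2 × N (aromatic): no H
  1 × C: 2 H
  1 × C: 1 H
  1 × F: no H
  1 × N: 1 H
  1 × N (charge +1): no H
  1 × O: no H
  1 × O (charge -1): no H
  1 × S: 1 H
  Total hydrogens = 5.
Molecular formula: C6H5FN4O2S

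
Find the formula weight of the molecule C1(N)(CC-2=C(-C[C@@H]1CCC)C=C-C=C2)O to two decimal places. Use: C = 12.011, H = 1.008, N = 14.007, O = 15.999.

205.30

Molecular formula: C13H19NO.
M = 13×12.011 + 19×1.008 + 1×14.007 + 1×15.999 = 205.30 g/mol.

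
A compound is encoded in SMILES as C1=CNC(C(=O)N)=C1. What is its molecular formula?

C5H6N2O

Heavy atoms from the SMILES: 5 C, 2 N, 1 O.
Implicit hydrogens by atom environment:
  3 × C (aromatic): 1 H each → 3
  1 × C (aromatic): no H
  1 × C: no H
  1 × N: 2 H
  1 × N (aromatic): 1 H
  1 × O: no H
  Total hydrogens = 6.
Molecular formula: C5H6N2O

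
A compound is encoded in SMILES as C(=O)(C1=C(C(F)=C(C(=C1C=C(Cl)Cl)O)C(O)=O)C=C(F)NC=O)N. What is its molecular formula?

Heavy atoms from the SMILES: 13 C, 2 Cl, 2 F, 2 N, 5 O.
Implicit hydrogens by atom environment:
  6 × C (aromatic): no H
  4 × C: no H
  3 × C: 1 H each → 3
  3 × O: no H
  2 × Cl: no H
  2 × F: no H
  2 × O: 1 H each → 2
  1 × N: 2 H
  1 × N: 1 H
  Total hydrogens = 8.
Molecular formula: C13H8Cl2F2N2O5

C13H8Cl2F2N2O5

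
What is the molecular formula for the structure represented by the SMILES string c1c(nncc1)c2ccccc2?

C10H8N2

Heavy atoms from the SMILES: 10 C, 2 N.
Implicit hydrogens by atom environment:
  8 × C (aromatic): 1 H each → 8
  2 × C (aromatic): no H
  2 × N (aromatic): no H
  Total hydrogens = 8.
Molecular formula: C10H8N2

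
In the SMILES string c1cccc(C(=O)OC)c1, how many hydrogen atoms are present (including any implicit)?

Hydrogens are implicit in SMILES; fill each atom to its normal valence:
  5 × C (aromatic): 1 H each → 5
  2 × O: no H
  1 × C: 3 H
  1 × C (aromatic): no H
  1 × C: no H
  Total hydrogens = 8.

8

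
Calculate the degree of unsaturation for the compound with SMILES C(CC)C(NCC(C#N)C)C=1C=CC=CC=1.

6

Molecular formula from the SMILES: C14H20N2.
DoU = (2C + 2 + N − H − X)/2 = (2·14 + 2 + 2 − 20 − 0)/2 = 12/2 = 6.
(Structurally: 1 ring(s) + 5 π bond(s) = 6.)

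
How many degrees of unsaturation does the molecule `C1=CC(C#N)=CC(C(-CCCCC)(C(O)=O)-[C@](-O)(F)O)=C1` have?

7

Molecular formula from the SMILES: C15H18FNO4.
DoU = (2C + 2 + N − H − X)/2 = (2·15 + 2 + 1 − 18 − 1)/2 = 14/2 = 7.
(Structurally: 1 ring(s) + 6 π bond(s) = 7.)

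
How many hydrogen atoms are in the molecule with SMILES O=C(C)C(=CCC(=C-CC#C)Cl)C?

13

Hydrogens are implicit in SMILES; fill each atom to its normal valence:
  4 × C: no H
  3 × C: 1 H each → 3
  2 × C: 3 H each → 6
  2 × C: 2 H each → 4
  1 × Cl: no H
  1 × O: no H
  Total hydrogens = 13.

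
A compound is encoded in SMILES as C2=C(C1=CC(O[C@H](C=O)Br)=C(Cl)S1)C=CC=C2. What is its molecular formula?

C12H8BrClO2S

Heavy atoms from the SMILES: 1 Br, 12 C, 1 Cl, 2 O, 1 S.
Implicit hydrogens by atom environment:
  6 × C (aromatic): 1 H each → 6
  4 × C (aromatic): no H
  2 × C: 1 H each → 2
  2 × O: no H
  1 × Br: no H
  1 × Cl: no H
  1 × S (aromatic): no H
  Total hydrogens = 8.
Molecular formula: C12H8BrClO2S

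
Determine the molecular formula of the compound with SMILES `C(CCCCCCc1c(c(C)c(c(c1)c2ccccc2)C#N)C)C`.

Heavy atoms from the SMILES: 23 C, 1 N.
Implicit hydrogens by atom environment:
  7 × C: 2 H each → 14
  6 × C (aromatic): 1 H each → 6
  6 × C (aromatic): no H
  3 × C: 3 H each → 9
  1 × C: no H
  1 × N: no H
  Total hydrogens = 29.
Molecular formula: C23H29N

C23H29N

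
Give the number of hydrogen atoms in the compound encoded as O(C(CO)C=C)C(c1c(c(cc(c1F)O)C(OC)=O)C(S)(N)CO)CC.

Hydrogens are implicit in SMILES; fill each atom to its normal valence:
  5 × C (aromatic): no H
  4 × C: 2 H each → 8
  3 × C: 1 H each → 3
  3 × O: 1 H each → 3
  3 × O: no H
  2 × C: 3 H each → 6
  2 × C: no H
  1 × C (aromatic): 1 H
  1 × F: no H
  1 × N: 2 H
  1 × S: 1 H
  Total hydrogens = 24.

24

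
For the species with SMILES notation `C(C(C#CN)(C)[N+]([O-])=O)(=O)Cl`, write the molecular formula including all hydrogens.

C5H5ClN2O3

Heavy atoms from the SMILES: 5 C, 1 Cl, 2 N, 3 O.
Implicit hydrogens by atom environment:
  4 × C: no H
  2 × O: no H
  1 × C: 3 H
  1 × Cl: no H
  1 × N: 2 H
  1 × N (charge +1): no H
  1 × O (charge -1): no H
  Total hydrogens = 5.
Molecular formula: C5H5ClN2O3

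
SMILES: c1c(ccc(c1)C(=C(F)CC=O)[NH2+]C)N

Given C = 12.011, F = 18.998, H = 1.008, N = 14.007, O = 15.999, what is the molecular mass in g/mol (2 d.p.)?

209.24

Molecular formula: C11H14FN2O+.
M = 11×12.011 + 1×18.998 + 14×1.008 + 2×14.007 + 1×15.999 = 209.24 g/mol.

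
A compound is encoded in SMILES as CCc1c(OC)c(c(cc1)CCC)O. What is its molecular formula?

C12H18O2

Heavy atoms from the SMILES: 12 C, 2 O.
Implicit hydrogens by atom environment:
  4 × C (aromatic): no H
  3 × C: 3 H each → 9
  3 × C: 2 H each → 6
  2 × C (aromatic): 1 H each → 2
  1 × O: 1 H
  1 × O: no H
  Total hydrogens = 18.
Molecular formula: C12H18O2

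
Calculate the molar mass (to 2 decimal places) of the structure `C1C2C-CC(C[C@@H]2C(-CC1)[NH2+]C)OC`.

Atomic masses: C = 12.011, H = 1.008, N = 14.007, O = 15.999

198.33

Molecular formula: C12H24NO+.
M = 12×12.011 + 24×1.008 + 1×14.007 + 1×15.999 = 198.33 g/mol.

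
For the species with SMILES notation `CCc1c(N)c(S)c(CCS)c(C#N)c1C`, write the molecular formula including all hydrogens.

Heavy atoms from the SMILES: 12 C, 2 N, 2 S.
Implicit hydrogens by atom environment:
  6 × C (aromatic): no H
  3 × C: 2 H each → 6
  2 × C: 3 H each → 6
  2 × S: 1 H each → 2
  1 × C: no H
  1 × N: 2 H
  1 × N: no H
  Total hydrogens = 16.
Molecular formula: C12H16N2S2

C12H16N2S2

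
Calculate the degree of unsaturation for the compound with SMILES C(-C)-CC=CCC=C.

2

Molecular formula from the SMILES: C8H14.
DoU = (2C + 2 + N − H − X)/2 = (2·8 + 2 + 0 − 14 − 0)/2 = 4/2 = 2.
(Structurally: 0 ring(s) + 2 π bond(s) = 2.)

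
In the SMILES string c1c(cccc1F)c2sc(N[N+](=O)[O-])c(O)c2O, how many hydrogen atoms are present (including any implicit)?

Hydrogens are implicit in SMILES; fill each atom to its normal valence:
  6 × C (aromatic): no H
  4 × C (aromatic): 1 H each → 4
  2 × O: 1 H each → 2
  1 × F: no H
  1 × N: 1 H
  1 × N (charge +1): no H
  1 × O: no H
  1 × O (charge -1): no H
  1 × S (aromatic): no H
  Total hydrogens = 7.

7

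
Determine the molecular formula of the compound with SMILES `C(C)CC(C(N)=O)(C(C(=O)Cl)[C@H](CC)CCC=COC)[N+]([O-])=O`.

Heavy atoms from the SMILES: 15 C, 1 Cl, 2 N, 5 O.
Implicit hydrogens by atom environment:
  5 × C: 2 H each → 10
  4 × C: 1 H each → 4
  4 × O: no H
  3 × C: 3 H each → 9
  3 × C: no H
  1 × Cl: no H
  1 × N: 2 H
  1 × N (charge +1): no H
  1 × O (charge -1): no H
  Total hydrogens = 25.
Molecular formula: C15H25ClN2O5

C15H25ClN2O5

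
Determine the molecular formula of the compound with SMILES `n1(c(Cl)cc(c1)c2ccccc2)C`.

C11H10ClN

Heavy atoms from the SMILES: 11 C, 1 Cl, 1 N.
Implicit hydrogens by atom environment:
  7 × C (aromatic): 1 H each → 7
  3 × C (aromatic): no H
  1 × C: 3 H
  1 × Cl: no H
  1 × N (aromatic): no H
  Total hydrogens = 10.
Molecular formula: C11H10ClN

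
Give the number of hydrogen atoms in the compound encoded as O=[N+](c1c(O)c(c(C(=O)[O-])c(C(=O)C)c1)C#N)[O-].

5

Hydrogens are implicit in SMILES; fill each atom to its normal valence:
  5 × C (aromatic): no H
  3 × C: no H
  3 × O: no H
  2 × O (charge -1): no H
  1 × C: 3 H
  1 × C (aromatic): 1 H
  1 × N (charge +1): no H
  1 × N: no H
  1 × O: 1 H
  Total hydrogens = 5.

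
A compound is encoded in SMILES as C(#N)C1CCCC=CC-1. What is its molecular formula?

C8H11N

Heavy atoms from the SMILES: 8 C, 1 N.
Implicit hydrogens by atom environment:
  4 × C: 2 H each → 8
  3 × C: 1 H each → 3
  1 × C: no H
  1 × N: no H
  Total hydrogens = 11.
Molecular formula: C8H11N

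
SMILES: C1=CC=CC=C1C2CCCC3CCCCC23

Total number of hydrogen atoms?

22

Hydrogens are implicit in SMILES; fill each atom to its normal valence:
  7 × C: 2 H each → 14
  5 × C (aromatic): 1 H each → 5
  3 × C: 1 H each → 3
  1 × C (aromatic): no H
  Total hydrogens = 22.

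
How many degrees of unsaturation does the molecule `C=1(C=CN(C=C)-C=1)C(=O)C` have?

Molecular formula from the SMILES: C8H9NO.
DoU = (2C + 2 + N − H − X)/2 = (2·8 + 2 + 1 − 9 − 0)/2 = 10/2 = 5.
(Structurally: 1 ring(s) + 4 π bond(s) = 5.)

5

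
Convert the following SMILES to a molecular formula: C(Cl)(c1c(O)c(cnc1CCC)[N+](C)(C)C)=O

Heavy atoms from the SMILES: 12 C, 1 Cl, 2 N, 2 O.
Implicit hydrogens by atom environment:
  4 × C: 3 H each → 12
  4 × C (aromatic): no H
  2 × C: 2 H each → 4
  1 × C (aromatic): 1 H
  1 × C: no H
  1 × Cl: no H
  1 × N (aromatic): no H
  1 × N (charge +1): no H
  1 × O: 1 H
  1 × O: no H
  Total hydrogens = 18.
Net charge +1.
Molecular formula: C12H18ClN2O2+

C12H18ClN2O2+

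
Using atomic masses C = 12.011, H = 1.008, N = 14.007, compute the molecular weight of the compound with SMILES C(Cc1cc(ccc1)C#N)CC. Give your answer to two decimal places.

159.23

Molecular formula: C11H13N.
M = 11×12.011 + 13×1.008 + 1×14.007 = 159.23 g/mol.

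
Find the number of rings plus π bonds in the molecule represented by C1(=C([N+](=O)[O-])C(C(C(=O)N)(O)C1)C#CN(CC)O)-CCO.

6

Molecular formula from the SMILES: C12H17N3O6.
DoU = (2C + 2 + N − H − X)/2 = (2·12 + 2 + 3 − 17 − 0)/2 = 12/2 = 6.
(Structurally: 1 ring(s) + 5 π bond(s) = 6.)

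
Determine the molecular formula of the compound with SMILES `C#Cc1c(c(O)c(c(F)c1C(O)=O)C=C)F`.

C11H6F2O3

Heavy atoms from the SMILES: 11 C, 2 F, 3 O.
Implicit hydrogens by atom environment:
  6 × C (aromatic): no H
  2 × C: 1 H each → 2
  2 × C: no H
  2 × F: no H
  2 × O: 1 H each → 2
  1 × C: 2 H
  1 × O: no H
  Total hydrogens = 6.
Molecular formula: C11H6F2O3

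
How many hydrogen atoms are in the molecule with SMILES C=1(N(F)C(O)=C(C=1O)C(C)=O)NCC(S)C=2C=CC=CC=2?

Hydrogens are implicit in SMILES; fill each atom to its normal valence:
  5 × C (aromatic): 1 H each → 5
  5 × C (aromatic): no H
  2 × O: 1 H each → 2
  1 × C: 3 H
  1 × C: 2 H
  1 × C: 1 H
  1 × C: no H
  1 × F: no H
  1 × N: 1 H
  1 × N (aromatic): no H
  1 × O: no H
  1 × S: 1 H
  Total hydrogens = 15.

15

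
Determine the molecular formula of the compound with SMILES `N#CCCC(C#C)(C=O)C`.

Heavy atoms from the SMILES: 8 C, 1 N, 1 O.
Implicit hydrogens by atom environment:
  3 × C: no H
  2 × C: 2 H each → 4
  2 × C: 1 H each → 2
  1 × C: 3 H
  1 × N: no H
  1 × O: no H
  Total hydrogens = 9.
Molecular formula: C8H9NO

C8H9NO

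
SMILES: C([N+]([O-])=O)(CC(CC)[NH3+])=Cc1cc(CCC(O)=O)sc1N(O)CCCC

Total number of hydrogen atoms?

Hydrogens are implicit in SMILES; fill each atom to its normal valence:
  7 × C: 2 H each → 14
  3 × C (aromatic): no H
  2 × C: 3 H each → 6
  2 × C: 1 H each → 2
  2 × C: no H
  2 × O: 1 H each → 2
  2 × O: no H
  1 × C (aromatic): 1 H
  1 × N (charge +1): 3 H
  1 × N: no H
  1 × N (charge +1): no H
  1 × O (charge -1): no H
  1 × S (aromatic): no H
  Total hydrogens = 28.

28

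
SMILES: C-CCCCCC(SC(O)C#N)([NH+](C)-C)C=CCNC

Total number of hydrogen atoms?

Hydrogens are implicit in SMILES; fill each atom to its normal valence:
  6 × C: 2 H each → 12
  4 × C: 3 H each → 12
  3 × C: 1 H each → 3
  2 × C: no H
  1 × N: 1 H
  1 × N (charge +1): 1 H
  1 × N: no H
  1 × O: 1 H
  1 × S: no H
  Total hydrogens = 30.

30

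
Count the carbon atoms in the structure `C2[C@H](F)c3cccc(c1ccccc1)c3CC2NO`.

16

The symbol for carbon appears 16 times in the SMILES. Lowercase c denotes aromatic carbon and counts toward C.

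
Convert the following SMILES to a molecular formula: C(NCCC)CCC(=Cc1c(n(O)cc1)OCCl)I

C13H20ClIN2O2

Heavy atoms from the SMILES: 13 C, 1 Cl, 1 I, 2 N, 2 O.
Implicit hydrogens by atom environment:
  6 × C: 2 H each → 12
  2 × C (aromatic): 1 H each → 2
  2 × C (aromatic): no H
  1 × C: 3 H
  1 × C: 1 H
  1 × C: no H
  1 × Cl: no H
  1 × I: no H
  1 × N: 1 H
  1 × N (aromatic): no H
  1 × O: 1 H
  1 × O: no H
  Total hydrogens = 20.
Molecular formula: C13H20ClIN2O2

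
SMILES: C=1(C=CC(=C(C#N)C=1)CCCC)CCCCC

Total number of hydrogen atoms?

Hydrogens are implicit in SMILES; fill each atom to its normal valence:
  7 × C: 2 H each → 14
  3 × C (aromatic): 1 H each → 3
  3 × C (aromatic): no H
  2 × C: 3 H each → 6
  1 × C: no H
  1 × N: no H
  Total hydrogens = 23.

23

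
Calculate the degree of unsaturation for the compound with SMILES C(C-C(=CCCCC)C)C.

1

Molecular formula from the SMILES: C10H20.
DoU = (2C + 2 + N − H − X)/2 = (2·10 + 2 + 0 − 20 − 0)/2 = 2/2 = 1.
(Structurally: 0 ring(s) + 1 π bond(s) = 1.)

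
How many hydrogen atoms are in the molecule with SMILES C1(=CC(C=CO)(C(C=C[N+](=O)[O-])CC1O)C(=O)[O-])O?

Hydrogens are implicit in SMILES; fill each atom to its normal valence:
  7 × C: 1 H each → 7
  3 × C: no H
  3 × O: 1 H each → 3
  2 × O: no H
  2 × O (charge -1): no H
  1 × C: 2 H
  1 × N (charge +1): no H
  Total hydrogens = 12.

12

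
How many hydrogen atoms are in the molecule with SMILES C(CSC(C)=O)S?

Hydrogens are implicit in SMILES; fill each atom to its normal valence:
  2 × C: 2 H each → 4
  1 × C: 3 H
  1 × C: no H
  1 × O: no H
  1 × S: 1 H
  1 × S: no H
  Total hydrogens = 8.

8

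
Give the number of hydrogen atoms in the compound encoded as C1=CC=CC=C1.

6

Hydrogens are implicit in SMILES; fill each atom to its normal valence:
  6 × C (aromatic): 1 H each → 6
  Total hydrogens = 6.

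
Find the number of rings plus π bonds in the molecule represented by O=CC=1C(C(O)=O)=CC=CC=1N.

6

Molecular formula from the SMILES: C8H7NO3.
DoU = (2C + 2 + N − H − X)/2 = (2·8 + 2 + 1 − 7 − 0)/2 = 12/2 = 6.
(Structurally: 1 ring(s) + 5 π bond(s) = 6.)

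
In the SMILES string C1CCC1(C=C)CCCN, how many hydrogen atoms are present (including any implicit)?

17

Hydrogens are implicit in SMILES; fill each atom to its normal valence:
  7 × C: 2 H each → 14
  1 × C: 1 H
  1 × C: no H
  1 × N: 2 H
  Total hydrogens = 17.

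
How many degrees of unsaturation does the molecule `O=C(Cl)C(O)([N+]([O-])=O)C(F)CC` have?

2

Molecular formula from the SMILES: C5H7ClFNO4.
DoU = (2C + 2 + N − H − X)/2 = (2·5 + 2 + 1 − 7 − 2)/2 = 4/2 = 2.
(Structurally: 0 ring(s) + 2 π bond(s) = 2.)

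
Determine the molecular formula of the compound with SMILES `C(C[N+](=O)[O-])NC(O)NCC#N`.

Heavy atoms from the SMILES: 5 C, 4 N, 3 O.
Implicit hydrogens by atom environment:
  3 × C: 2 H each → 6
  2 × N: 1 H each → 2
  1 × C: 1 H
  1 × C: no H
  1 × N: no H
  1 × N (charge +1): no H
  1 × O: 1 H
  1 × O: no H
  1 × O (charge -1): no H
  Total hydrogens = 10.
Molecular formula: C5H10N4O3

C5H10N4O3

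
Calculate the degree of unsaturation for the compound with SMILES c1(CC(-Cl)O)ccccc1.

4

Molecular formula from the SMILES: C8H9ClO.
DoU = (2C + 2 + N − H − X)/2 = (2·8 + 2 + 0 − 9 − 1)/2 = 8/2 = 4.
(Structurally: 1 ring(s) + 3 π bond(s) = 4.)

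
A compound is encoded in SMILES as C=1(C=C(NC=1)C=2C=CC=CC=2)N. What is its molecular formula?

C10H10N2

Heavy atoms from the SMILES: 10 C, 2 N.
Implicit hydrogens by atom environment:
  7 × C (aromatic): 1 H each → 7
  3 × C (aromatic): no H
  1 × N: 2 H
  1 × N (aromatic): 1 H
  Total hydrogens = 10.
Molecular formula: C10H10N2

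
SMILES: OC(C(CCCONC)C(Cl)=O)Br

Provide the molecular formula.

Heavy atoms from the SMILES: 1 Br, 7 C, 1 Cl, 1 N, 3 O.
Implicit hydrogens by atom environment:
  3 × C: 2 H each → 6
  2 × C: 1 H each → 2
  2 × O: no H
  1 × Br: no H
  1 × C: 3 H
  1 × C: no H
  1 × Cl: no H
  1 × N: 1 H
  1 × O: 1 H
  Total hydrogens = 13.
Molecular formula: C7H13BrClNO3

C7H13BrClNO3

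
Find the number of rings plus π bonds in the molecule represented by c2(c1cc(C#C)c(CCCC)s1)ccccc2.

9

Molecular formula from the SMILES: C16H16S.
DoU = (2C + 2 + N − H − X)/2 = (2·16 + 2 + 0 − 16 − 0)/2 = 18/2 = 9.
(Structurally: 2 ring(s) + 7 π bond(s) = 9.)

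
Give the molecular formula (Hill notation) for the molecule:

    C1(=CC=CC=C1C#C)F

Heavy atoms from the SMILES: 8 C, 1 F.
Implicit hydrogens by atom environment:
  4 × C (aromatic): 1 H each → 4
  2 × C (aromatic): no H
  1 × C: 1 H
  1 × C: no H
  1 × F: no H
  Total hydrogens = 5.
Molecular formula: C8H5F

C8H5F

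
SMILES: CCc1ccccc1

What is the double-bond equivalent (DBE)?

Molecular formula from the SMILES: C8H10.
DoU = (2C + 2 + N − H − X)/2 = (2·8 + 2 + 0 − 10 − 0)/2 = 8/2 = 4.
(Structurally: 1 ring(s) + 3 π bond(s) = 4.)

4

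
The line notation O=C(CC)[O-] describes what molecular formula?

C3H5O2-

Heavy atoms from the SMILES: 3 C, 2 O.
Implicit hydrogens by atom environment:
  1 × C: 3 H
  1 × C: 2 H
  1 × C: no H
  1 × O: no H
  1 × O (charge -1): no H
  Total hydrogens = 5.
Net charge -1.
Molecular formula: C3H5O2-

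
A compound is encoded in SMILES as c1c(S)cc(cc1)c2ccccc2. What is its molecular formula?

C12H10S

Heavy atoms from the SMILES: 12 C, 1 S.
Implicit hydrogens by atom environment:
  9 × C (aromatic): 1 H each → 9
  3 × C (aromatic): no H
  1 × S: 1 H
  Total hydrogens = 10.
Molecular formula: C12H10S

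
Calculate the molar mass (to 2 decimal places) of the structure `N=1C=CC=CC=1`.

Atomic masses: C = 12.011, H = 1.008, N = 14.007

Molecular formula: C5H5N.
M = 5×12.011 + 5×1.008 + 1×14.007 = 79.10 g/mol.

79.10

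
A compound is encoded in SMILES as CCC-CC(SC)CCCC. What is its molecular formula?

Heavy atoms from the SMILES: 10 C, 1 S.
Implicit hydrogens by atom environment:
  6 × C: 2 H each → 12
  3 × C: 3 H each → 9
  1 × C: 1 H
  1 × S: no H
  Total hydrogens = 22.
Molecular formula: C10H22S

C10H22S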